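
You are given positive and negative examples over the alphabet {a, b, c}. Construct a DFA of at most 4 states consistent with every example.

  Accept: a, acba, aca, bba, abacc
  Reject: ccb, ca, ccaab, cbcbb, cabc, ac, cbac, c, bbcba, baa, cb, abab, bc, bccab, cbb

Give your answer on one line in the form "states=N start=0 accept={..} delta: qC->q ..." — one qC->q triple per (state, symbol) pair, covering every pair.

states=4 start=0 accept={1} delta: 0a->1 0b->0 0c->2 1a->0 1b->0 1c->3 2a->0 2b->2 2c->0 3a->1 3b->0 3c->1

State merging on the prefix tree: take the shortest (then alphabetical) example prefix whose next move is undefined and point that move at state 0, else 1, else 2, ...; a target is out if some Accept/Reject pair would then sit in one state with the same input left (inseparable). If every existing state is out, open a new one.
a: 0a undefined. 0a->0: no, aca/ca meet in 0 with "ca" left. Open state 1: 0a->1.
b: 0b undefined. 0b->0: ok.
c: 0c undefined. 0c->0: no, a/ca meet in 1. 0c->1: no, a/c meet in 1. Open state 2: 0c->2.
ab: 1b undefined. 1b->0: ok.
ac: 1c undefined. 1c->0: no, abacc/c meet in 2. 1c->1: no, a/ac meet in 1. 1c->2: no, acba/bbcba meet in 2 with "ba" left. Open state 3: 1c->3.
ca: 2a undefined. 2a->0: ok.
cb: 2b undefined. 2b->0: no, a/bbcba meet in 1. 2b->1: no, a/cb meet in 1. 2b->2: ok.
cc: 2c undefined. 2c->0: ok.
aca: 3a undefined. 3a->0: no, aca/ccb meet in 0. 3a->1: ok.
acb: 3b undefined. 3b->0: ok.
baa: 1a undefined. 1a->0: ok.
abacc: 3c undefined. 3c->0: no, abacc/ccb meet in 0. 3c->1: ok.
All examples now run through 4 states with every (state, symbol) defined. Accept strings end in {1}, Reject strings end in {0,2,3}; accept={1}.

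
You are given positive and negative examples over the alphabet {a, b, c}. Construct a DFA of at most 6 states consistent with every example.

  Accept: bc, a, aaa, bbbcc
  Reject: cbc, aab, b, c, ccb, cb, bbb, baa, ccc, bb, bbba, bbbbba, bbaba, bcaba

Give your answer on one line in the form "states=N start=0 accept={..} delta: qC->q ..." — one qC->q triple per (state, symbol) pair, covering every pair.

states=4 start=0 accept={0} delta: 0a->0 0b->1 0c->1 1a->1 1b->2 1c->0 2a->0 2b->3 2c->1 3a->1 3b->0 3c->1

Grow the machine one transition at a time. Run the examples from 0; the earliest place one falls off (shortest prefix, ties alphabetical) gets sent to the lowest-numbered state that keeps every Accept/Reject pair distinguishable — a pair clashes when both reach the same state with identical unread suffix — and to a fresh state only if none does.
a: 0a undefined. 0a->0: ok.
b: 0b undefined. 0b->0: no, bc/c meet in 0 with "c" left. Open state 1: 0b->1.
c: 0c undefined. 0c->0: no, bc/cbc meet in 1 with "c" left. 0c->1: ok.
ba: 1a undefined. 1a->0: no, a/baa meet in 0. 1a->1: ok.
bb: 1b undefined. 1b->0: no, a/cb meet in 0. 1b->1: no, bc/cbc meet in 1 with "c" left. Open state 2: 1b->2.
bc: 1c undefined. 1c->0: ok.
bba: 2a undefined. 2a->0: ok.
bbb: 2b undefined. 2b->0: no, bc/bbb meet in 0. 2b->1: no, bbbcc/aab meet in 1. 2b->2: no, bc/bbba meet in 0. Open state 3: 2b->3.
cbc: 2c undefined. 2c->0: no, bc/cbc meet in 0. 2c->1: ok.
bbba: 3a undefined. 3a->0: no, bc/bbba meet in 0. 3a->1: ok.
bbbb: 3b undefined. 3b->0: ok.
bbbc: 3c undefined. 3c->0: no, bbbcc/cbc meet in 1. 3c->1: ok.
All examples now run through 4 states with every (state, symbol) defined. Accept strings end in {0}, Reject strings end in {1,2,3}; accept={0}.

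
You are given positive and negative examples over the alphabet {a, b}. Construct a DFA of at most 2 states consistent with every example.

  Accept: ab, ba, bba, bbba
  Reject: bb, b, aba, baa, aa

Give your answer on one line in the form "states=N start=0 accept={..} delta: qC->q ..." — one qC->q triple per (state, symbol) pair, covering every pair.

Fold the examples into a partial DFA from state 0: repeatedly fix the first undefined (state, symbol) met by the shortest-then-alphabetical prefix, trying targets in increasing order and rejecting any under which an Accept and a Reject string meet in one state with the same remainder; add a state when all current targets are rejected. Accepting states are where Accept strings end.
a: 0a undefined. 0a->0: no, ab/b meet in 0 with "b" left. Open state 1: 0a->1.
b: 0b undefined. 0b->0: ok.
aa: 1a undefined. 1a->0: ok.
ab: 1b undefined. 1b->0: no, ab/bb meet in 0. 1b->1: ok.
All examples now run through 2 states with every (state, symbol) defined. Accept strings end in {1}, Reject strings end in {0}; accept={1}.

states=2 start=0 accept={1} delta: 0a->1 0b->0 1a->0 1b->1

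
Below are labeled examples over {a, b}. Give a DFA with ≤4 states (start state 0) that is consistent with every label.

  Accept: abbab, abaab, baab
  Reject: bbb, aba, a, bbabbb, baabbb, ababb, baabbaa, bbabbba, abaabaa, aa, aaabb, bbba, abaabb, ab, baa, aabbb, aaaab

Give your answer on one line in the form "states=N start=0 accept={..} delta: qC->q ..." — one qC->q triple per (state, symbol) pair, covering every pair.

State merging on the prefix tree: take the shortest (then alphabetical) example prefix whose next move is undefined and point that move at state 0, else 1, else 2, ...; a target is out if some Accept/Reject pair would then sit in one state with the same input left (inseparable). If every existing state is out, open a new one.
a: 0a undefined. 0a->0: ok.
b: 0b undefined. 0b->0: no, abbab/bbb meet in 0. Open state 1: 0b->1.
ba: 1a undefined. 1a->0: no, abaab/ab meet in 1. 1a->1: no, abaab/aaabb meet in 1 with "b" left. Open state 2: 1a->2.
bb: 1b undefined. 1b->0: no, abbab/bbb meet in 1. 1b->1: ok.
baa: 2a undefined. 2a->0: no, abaab/bbb meet in 1. 2a->1: no, abaab/bbb meet in 1. 2a->2: ok.
abab: 2b undefined. 2b->0: no, abbab/a meet in 0. 2b->1: no, abbab/bbb meet in 1. 2b->2: no, abbab/aba meet in 2. Open state 3: 2b->3.
ababb: 3b undefined. 3b->0: ok.
abaaba: 3a undefined. 3a->0: ok.
All examples now run through 4 states with every (state, symbol) defined. Accept strings end in {3}, Reject strings end in {0,1,2}; accept={3}.

states=4 start=0 accept={3} delta: 0a->0 0b->1 1a->2 1b->1 2a->2 2b->3 3a->0 3b->0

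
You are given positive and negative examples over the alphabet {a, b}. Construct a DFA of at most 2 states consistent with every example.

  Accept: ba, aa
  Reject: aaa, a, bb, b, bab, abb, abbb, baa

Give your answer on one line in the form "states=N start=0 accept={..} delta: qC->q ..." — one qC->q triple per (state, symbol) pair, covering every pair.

Fold the examples into a partial DFA from state 0: repeatedly fix the first undefined (state, symbol) met by the shortest-then-alphabetical prefix, trying targets in increasing order and rejecting any under which an Accept and a Reject string meet in one state with the same remainder; add a state when all current targets are rejected. Accepting states are where Accept strings end.
a: 0a undefined. 0a->0: no, aa/aaa meet in 0. Open state 1: 0a->1.
b: 0b undefined. 0b->0: no, ba/a meet in 1. 0b->1: ok.
aa: 1a undefined. 1a->0: ok.
ab: 1b undefined. 1b->0: no, ba/bb meet in 0. 1b->1: ok.
All examples now run through 2 states with every (state, symbol) defined. Accept strings end in {0}, Reject strings end in {1}; accept={0}.

states=2 start=0 accept={0} delta: 0a->1 0b->1 1a->0 1b->1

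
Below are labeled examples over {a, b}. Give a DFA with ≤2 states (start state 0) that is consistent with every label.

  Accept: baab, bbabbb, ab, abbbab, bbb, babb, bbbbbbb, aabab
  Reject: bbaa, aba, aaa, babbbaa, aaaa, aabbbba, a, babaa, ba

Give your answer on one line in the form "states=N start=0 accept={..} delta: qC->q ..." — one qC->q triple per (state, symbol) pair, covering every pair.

states=2 start=0 accept={1} delta: 0a->0 0b->1 1a->0 1b->1

Fold the examples into a partial DFA from state 0: repeatedly fix the first undefined (state, symbol) met by the shortest-then-alphabetical prefix, trying targets in increasing order and rejecting any under which an Accept and a Reject string meet in one state with the same remainder; add a state when all current targets are rejected. Accepting states are where Accept strings end.
a: 0a undefined. 0a->0: ok.
b: 0b undefined. 0b->0: no, baab/bbaa meet in 0. Open state 1: 0b->1.
ba: 1a undefined. 1a->0: ok.
bb: 1b undefined. 1b->0: no, babb/bbaa meet in 0. 1b->1: ok.
All examples now run through 2 states with every (state, symbol) defined. Accept strings end in {1}, Reject strings end in {0}; accept={1}.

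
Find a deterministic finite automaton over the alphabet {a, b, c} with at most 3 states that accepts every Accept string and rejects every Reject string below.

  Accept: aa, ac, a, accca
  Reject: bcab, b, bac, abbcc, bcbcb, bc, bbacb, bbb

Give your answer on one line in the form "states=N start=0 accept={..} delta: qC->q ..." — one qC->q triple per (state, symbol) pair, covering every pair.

Fold the examples into a partial DFA from state 0: repeatedly fix the first undefined (state, symbol) met by the shortest-then-alphabetical prefix, trying targets in increasing order and rejecting any under which an Accept and a Reject string meet in one state with the same remainder; add a state when all current targets are rejected. Accepting states are where Accept strings end.
a: 0a undefined. 0a->0: ok.
b: 0b undefined. 0b->0: no, aa/b meet in 0. Open state 1: 0b->1.
ac: 0c undefined. 0c->0: ok.
ba: 1a undefined. 1a->0: no, aa/bac meet in 0. 1a->1: ok.
bb: 1b undefined. 1b->0: no, aa/abbcc meet in 0. 1b->1: ok.
bc: 1c undefined. 1c->0: no, aa/bac meet in 0. 1c->1: ok.
All examples now run through 2 states with every (state, symbol) defined. Accept strings end in {0}, Reject strings end in {1}; accept={0}.

states=2 start=0 accept={0} delta: 0a->0 0b->1 0c->0 1a->1 1b->1 1c->1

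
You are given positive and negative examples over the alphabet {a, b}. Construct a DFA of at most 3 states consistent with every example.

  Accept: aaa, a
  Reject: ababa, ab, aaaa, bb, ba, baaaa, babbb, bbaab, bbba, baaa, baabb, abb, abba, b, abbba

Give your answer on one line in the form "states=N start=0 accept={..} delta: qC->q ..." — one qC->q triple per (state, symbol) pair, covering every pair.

states=3 start=0 accept={1} delta: 0a->1 0b->2 1a->0 1b->2 2a->2 2b->2

Fold the examples into a partial DFA from state 0: repeatedly fix the first undefined (state, symbol) met by the shortest-then-alphabetical prefix, trying targets in increasing order and rejecting any under which an Accept and a Reject string meet in one state with the same remainder; add a state when all current targets are rejected. Accepting states are where Accept strings end.
a: 0a undefined. 0a->0: no, aaa/aaaa meet in 0. Open state 1: 0a->1.
b: 0b undefined. 0b->0: no, aaa/baaa meet in 1 with "aa" left. 0b->1: no, a/b meet in 1. Open state 2: 0b->2.
aa: 1a undefined. 1a->0: ok.
ab: 1b undefined. 1b->0: no, aaa/ababa meet in 1. 1b->1: no, aaa/ab meet in 1. 1b->2: ok.
ba: 2a undefined. 2a->0: no, aaa/baaaa meet in 1. 2a->1: no, aaa/ababa meet in 1. 2a->2: ok.
bb: 2b undefined. 2b->0: no, aaa/ababa meet in 1. 2b->1: no, aaa/bb meet in 1. 2b->2: ok.
All examples now run through 3 states with every (state, symbol) defined. Accept strings end in {1}, Reject strings end in {0,2}; accept={1}.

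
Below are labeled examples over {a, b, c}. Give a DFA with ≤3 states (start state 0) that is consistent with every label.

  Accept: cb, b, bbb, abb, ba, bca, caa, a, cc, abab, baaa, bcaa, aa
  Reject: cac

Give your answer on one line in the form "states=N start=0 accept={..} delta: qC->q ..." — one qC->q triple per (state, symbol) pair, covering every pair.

State merging on the prefix tree: take the shortest (then alphabetical) example prefix whose next move is undefined and point that move at state 0, else 1, else 2, ...; a target is out if some Accept/Reject pair would then sit in one state with the same input left (inseparable). If every existing state is out, open a new one.
a: 0a undefined. 0a->0: ok.
b: 0b undefined. 0b->0: ok.
c: 0c undefined. 0c->0: no, cb/cac meet in 0. Open state 1: 0c->1.
ca: 1a undefined. 1a->0: ok.
cb: 1b undefined. 1b->0: ok.
cc: 1c undefined. 1c->0: ok.
All examples now run through 2 states with every (state, symbol) defined. Accept strings end in {0}, Reject strings end in {1}; accept={0}.

states=2 start=0 accept={0} delta: 0a->0 0b->0 0c->1 1a->0 1b->0 1c->0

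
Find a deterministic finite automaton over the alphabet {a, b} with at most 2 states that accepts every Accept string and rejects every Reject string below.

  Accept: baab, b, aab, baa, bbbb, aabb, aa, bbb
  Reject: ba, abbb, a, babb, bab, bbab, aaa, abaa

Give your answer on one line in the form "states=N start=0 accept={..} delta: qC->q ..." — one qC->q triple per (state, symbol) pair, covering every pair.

states=2 start=0 accept={0} delta: 0a->1 0b->0 1a->0 1b->1

Grow the machine one transition at a time. Run the examples from 0; the earliest place one falls off (shortest prefix, ties alphabetical) gets sent to the lowest-numbered state that keeps every Accept/Reject pair distinguishable — a pair clashes when both reach the same state with identical unread suffix — and to a fresh state only if none does.
a: 0a undefined. 0a->0: no, baa/abaa meet in 0 with "baa" left. Open state 1: 0a->1.
b: 0b undefined. 0b->0: ok.
aa: 1a undefined. 1a->0: ok.
ab: 1b undefined. 1b->0: no, baab/abbb meet in 0. 1b->1: ok.
All examples now run through 2 states with every (state, symbol) defined. Accept strings end in {0}, Reject strings end in {1}; accept={0}.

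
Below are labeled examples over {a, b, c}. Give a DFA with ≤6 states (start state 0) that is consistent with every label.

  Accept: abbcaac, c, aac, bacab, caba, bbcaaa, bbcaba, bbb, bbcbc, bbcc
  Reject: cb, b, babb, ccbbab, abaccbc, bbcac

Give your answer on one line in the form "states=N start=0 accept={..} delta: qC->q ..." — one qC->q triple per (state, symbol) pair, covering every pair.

Grow the machine one transition at a time. Run the examples from 0; the earliest place one falls off (shortest prefix, ties alphabetical) gets sent to the lowest-numbered state that keeps every Accept/Reject pair distinguishable — a pair clashes when both reach the same state with identical unread suffix — and to a fresh state only if none does.
a: 0a undefined. 0a->0: ok.
b: 0b undefined. 0b->0: no, bbb/b meet in 0. Open state 1: 0b->1.
c: 0c undefined. 0c->0: ok.
ba: 1a undefined. 1a->0: no, bacab/cb meet in 1. 1a->1: no, caba/cb meet in 1. Open state 2: 1a->2.
bb: 1b undefined. 1b->0: no, abbcaac/bbcac meet in 0. 1b->1: no, bbb/cb meet in 1. 1b->2: ok.
bab: 2b undefined. 2b->0: ok.
bac: 2c undefined. 2c->0: no, abbcaac/bbcac meet in 0. 2c->1: no, bbcbc/cb meet in 1. 2c->2: no, c/abaccbc meet in 0. Open state 3: 2c->3.
baca: 3a undefined. 3a->0: no, abbcaac/bbcac meet in 0. 3a->1: ok.
bbcb: 3b undefined. 3b->0: ok.
bbcc: 3c undefined. 3c->0: ok.
bbcac: 1c undefined. 1c->0: no, c/abaccbc meet in 0. 1c->1: ok.
ccbba: 2a undefined. 2a->0: ok.
All examples now run through 4 states with every (state, symbol) defined. Accept strings end in {0,2,3}, Reject strings end in {1}; accept={0,2,3}.

states=4 start=0 accept={0,2,3} delta: 0a->0 0b->1 0c->0 1a->2 1b->2 1c->1 2a->0 2b->0 2c->3 3a->1 3b->0 3c->0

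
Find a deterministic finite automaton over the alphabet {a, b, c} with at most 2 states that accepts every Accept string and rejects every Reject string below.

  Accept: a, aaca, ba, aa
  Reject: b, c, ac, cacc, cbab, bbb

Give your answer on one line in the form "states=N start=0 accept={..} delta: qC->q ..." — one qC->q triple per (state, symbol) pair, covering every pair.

states=2 start=0 accept={0} delta: 0a->0 0b->1 0c->1 1a->0 1b->0 1c->1

Grow the machine one transition at a time. Run the examples from 0; the earliest place one falls off (shortest prefix, ties alphabetical) gets sent to the lowest-numbered state that keeps every Accept/Reject pair distinguishable — a pair clashes when both reach the same state with identical unread suffix — and to a fresh state only if none does.
a: 0a undefined. 0a->0: ok.
b: 0b undefined. 0b->0: no, a/b meet in 0. Open state 1: 0b->1.
c: 0c undefined. 0c->0: no, a/c meet in 0. 0c->1: ok.
ba: 1a undefined. 1a->0: ok.
bb: 1b undefined. 1b->0: ok.
cacc: 1c undefined. 1c->0: no, a/cacc meet in 0. 1c->1: ok.
All examples now run through 2 states with every (state, symbol) defined. Accept strings end in {0}, Reject strings end in {1}; accept={0}.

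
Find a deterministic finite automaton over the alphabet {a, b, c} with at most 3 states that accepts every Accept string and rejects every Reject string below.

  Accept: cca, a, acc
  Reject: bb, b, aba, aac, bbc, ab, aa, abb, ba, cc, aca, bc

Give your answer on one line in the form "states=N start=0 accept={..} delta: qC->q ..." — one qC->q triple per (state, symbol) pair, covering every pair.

State merging on the prefix tree: take the shortest (then alphabetical) example prefix whose next move is undefined and point that move at state 0, else 1, else 2, ...; a target is out if some Accept/Reject pair would then sit in one state with the same input left (inseparable). If every existing state is out, open a new one.
a: 0a undefined. 0a->0: no, a/aa meet in 0. Open state 1: 0a->1.
b: 0b undefined. 0b->0: no, a/ba meet in 1. 0b->1: no, a/b meet in 1. Open state 2: 0b->2.
c: 0c undefined. 0c->0: ok.
aa: 1a undefined. 1a->0: ok.
ab: 1b undefined. 1b->0: no, cca/aba meet in 1. 1b->1: no, cca/ab meet in 1. 1b->2: ok.
ac: 1c undefined. 1c->0: no, cca/aca meet in 1. 1c->1: ok.
ba: 2a undefined. 2a->0: ok.
bb: 2b undefined. 2b->0: ok.
bc: 2c undefined. 2c->0: ok.
All examples now run through 3 states with every (state, symbol) defined. Accept strings end in {1}, Reject strings end in {0,2}; accept={1}.

states=3 start=0 accept={1} delta: 0a->1 0b->2 0c->0 1a->0 1b->2 1c->1 2a->0 2b->0 2c->0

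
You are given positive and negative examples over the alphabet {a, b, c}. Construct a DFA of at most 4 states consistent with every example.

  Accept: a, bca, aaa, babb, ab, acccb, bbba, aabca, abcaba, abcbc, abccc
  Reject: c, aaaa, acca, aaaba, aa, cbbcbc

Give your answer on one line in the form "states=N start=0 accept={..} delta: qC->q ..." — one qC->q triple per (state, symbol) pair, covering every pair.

states=2 start=0 accept={1} delta: 0a->1 0b->0 0c->0 1a->0 1b->1 1c->1

State merging on the prefix tree: take the shortest (then alphabetical) example prefix whose next move is undefined and point that move at state 0, else 1, else 2, ...; a target is out if some Accept/Reject pair would then sit in one state with the same input left (inseparable). If every existing state is out, open a new one.
a: 0a undefined. 0a->0: no, a/aaaa meet in 0. Open state 1: 0a->1.
b: 0b undefined. 0b->0: ok.
c: 0c undefined. 0c->0: ok.
aa: 1a undefined. 1a->0: ok.
ab: 1b undefined. 1b->0: no, a/aaaba meet in 1. 1b->1: ok.
ac: 1c undefined. 1c->0: no, a/acca meet in 1. 1c->1: ok.
All examples now run through 2 states with every (state, symbol) defined. Accept strings end in {1}, Reject strings end in {0}; accept={1}.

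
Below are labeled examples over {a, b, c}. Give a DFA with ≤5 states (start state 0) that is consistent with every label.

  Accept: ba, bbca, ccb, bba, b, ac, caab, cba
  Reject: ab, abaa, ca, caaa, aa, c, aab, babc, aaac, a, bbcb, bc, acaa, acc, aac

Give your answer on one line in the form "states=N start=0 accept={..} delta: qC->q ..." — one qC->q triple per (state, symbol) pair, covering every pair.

states=4 start=0 accept={0,2} delta: 0a->1 0b->2 0c->1 1a->3 1b->3 1c->0 2a->0 2b->2 2c->3 3a->0 3b->1 3c->1

State merging on the prefix tree: take the shortest (then alphabetical) example prefix whose next move is undefined and point that move at state 0, else 1, else 2, ...; a target is out if some Accept/Reject pair would then sit in one state with the same input left (inseparable). If every existing state is out, open a new one.
a: 0a undefined. 0a->0: no, b/ab meet in 0 with "b" left. Open state 1: 0a->1.
b: 0b undefined. 0b->0: no, ba/a meet in 1. 0b->1: no, ba/aa meet in 1 with "a" left. Open state 2: 0b->2.
c: 0c undefined. 0c->0: no, caab/aab meet in 1 with "ab" left. 0c->1: ok.
aa: 1a undefined. 1a->0: no, b/aab meet in 2. 1a->1: no, ac/aaac meet in 1 with "c" left. 1a->2: no, b/ca meet in 2. Open state 3: 1a->3.
ab: 1b undefined. 1b->0: no, cba/c meet in 1. 1b->1: no, cba/ca meet in 3. 1b->2: no, b/ab meet in 2. 1b->3: ok.
ac: 1c undefined. 1c->0: ok.
ba: 2a undefined. 2a->0: ok.
bb: 2b undefined. 2b->0: no, bbca/ab meet in 3. 2b->1: no, bbca/c meet in 1. 2b->2: ok.
bc: 2c undefined. 2c->0: no, ba/babc meet in 0. 2c->1: no, bbca/ab meet in 3. 2c->2: no, ccb/babc meet in 2. 2c->3: ok.
aaa: 3a undefined. 3a->0: ok.
aab: 3b undefined. 3b->0: no, ba/aab meet in 0. 3b->1: ok.
aac: 3c undefined. 3c->0: no, ba/aac meet in 0. 3c->1: ok.
All examples now run through 4 states with every (state, symbol) defined. Accept strings end in {0,2}, Reject strings end in {1,3}; accept={0,2}.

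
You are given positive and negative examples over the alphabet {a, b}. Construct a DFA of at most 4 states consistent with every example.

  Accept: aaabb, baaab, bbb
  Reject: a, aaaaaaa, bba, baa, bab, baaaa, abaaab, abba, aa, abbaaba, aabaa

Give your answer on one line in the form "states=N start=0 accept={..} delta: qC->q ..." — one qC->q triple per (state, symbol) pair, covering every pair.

Grow the machine one transition at a time. Run the examples from 0; the earliest place one falls off (shortest prefix, ties alphabetical) gets sent to the lowest-numbered state that keeps every Accept/Reject pair distinguishable — a pair clashes when both reach the same state with identical unread suffix — and to a fresh state only if none does.
a: 0a undefined. 0a->0: no, baaab/abaaab meet in 0 with "baaab" left. Open state 1: 0a->1.
b: 0b undefined. 0b->0: ok.
aa: 1a undefined. 1a->0: no, baaab/bab meet in 1 with "b" left. 1a->1: no, baaab/bab meet in 1 with "b" left. Open state 2: 1a->2.
ab: 1b undefined. 1b->0: no, baaab/abaaab meet in 2 with "ab" left. 1b->1: ok.
aaa: 2a undefined. 2a->0: ok.
aab: 2b undefined. 2b->0: ok.
All examples now run through 3 states with every (state, symbol) defined. Accept strings end in {0}, Reject strings end in {1,2}; accept={0}.

states=3 start=0 accept={0} delta: 0a->1 0b->0 1a->2 1b->1 2a->0 2b->0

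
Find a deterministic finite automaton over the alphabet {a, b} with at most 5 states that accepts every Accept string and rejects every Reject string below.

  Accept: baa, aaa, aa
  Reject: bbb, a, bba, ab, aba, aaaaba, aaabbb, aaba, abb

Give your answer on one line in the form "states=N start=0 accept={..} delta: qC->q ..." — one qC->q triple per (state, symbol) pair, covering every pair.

State merging on the prefix tree: take the shortest (then alphabetical) example prefix whose next move is undefined and point that move at state 0, else 1, else 2, ...; a target is out if some Accept/Reject pair would then sit in one state with the same input left (inseparable). If every existing state is out, open a new one.
a: 0a undefined. 0a->0: no, aaa/a meet in 0. Open state 1: 0a->1.
b: 0b undefined. 0b->0: ok.
aa: 1a undefined. 1a->0: no, baa/bbb meet in 0. 1a->1: no, baa/a meet in 1. Open state 2: 1a->2.
ab: 1b undefined. 1b->0: ok.
aaa: 2a undefined. 2a->0: no, aaa/bbb meet in 0. 2a->1: no, aaa/a meet in 1. 2a->2: ok.
aab: 2b undefined. 2b->0: ok.
All examples now run through 3 states with every (state, symbol) defined. Accept strings end in {2}, Reject strings end in {0,1}; accept={2}.

states=3 start=0 accept={2} delta: 0a->1 0b->0 1a->2 1b->0 2a->2 2b->0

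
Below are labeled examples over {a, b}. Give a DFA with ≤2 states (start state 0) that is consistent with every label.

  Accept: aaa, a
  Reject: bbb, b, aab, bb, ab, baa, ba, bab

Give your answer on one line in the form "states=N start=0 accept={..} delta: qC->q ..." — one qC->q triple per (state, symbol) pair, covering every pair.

State merging on the prefix tree: take the shortest (then alphabetical) example prefix whose next move is undefined and point that move at state 0, else 1, else 2, ...; a target is out if some Accept/Reject pair would then sit in one state with the same input left (inseparable). If every existing state is out, open a new one.
a: 0a undefined. 0a->0: ok.
b: 0b undefined. 0b->0: no, aaa/bbb meet in 0. Open state 1: 0b->1.
ba: 1a undefined. 1a->0: no, aaa/baa meet in 0. 1a->1: ok.
bb: 1b undefined. 1b->0: no, aaa/bb meet in 0. 1b->1: ok.
All examples now run through 2 states with every (state, symbol) defined. Accept strings end in {0}, Reject strings end in {1}; accept={0}.

states=2 start=0 accept={0} delta: 0a->0 0b->1 1a->1 1b->1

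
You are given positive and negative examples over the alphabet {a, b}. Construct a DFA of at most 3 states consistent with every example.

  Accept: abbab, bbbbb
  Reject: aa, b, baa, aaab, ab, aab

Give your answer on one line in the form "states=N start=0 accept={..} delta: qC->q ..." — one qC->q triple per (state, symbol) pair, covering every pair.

states=3 start=0 accept={2} delta: 0a->0 0b->1 1a->0 1b->2 2a->1 2b->0

Grow the machine one transition at a time. Run the examples from 0; the earliest place one falls off (shortest prefix, ties alphabetical) gets sent to the lowest-numbered state that keeps every Accept/Reject pair distinguishable — a pair clashes when both reach the same state with identical unread suffix — and to a fresh state only if none does.
a: 0a undefined. 0a->0: ok.
b: 0b undefined. 0b->0: no, abbab/aa meet in 0. Open state 1: 0b->1.
ba: 1a undefined. 1a->0: ok.
bb: 1b undefined. 1b->0: no, abbab/b meet in 1. 1b->1: no, abbab/b meet in 1. Open state 2: 1b->2.
bbb: 2b undefined. 2b->0: ok.
abba: 2a undefined. 2a->0: no, abbab/b meet in 1. 2a->1: ok.
All examples now run through 3 states with every (state, symbol) defined. Accept strings end in {2}, Reject strings end in {0,1}; accept={2}.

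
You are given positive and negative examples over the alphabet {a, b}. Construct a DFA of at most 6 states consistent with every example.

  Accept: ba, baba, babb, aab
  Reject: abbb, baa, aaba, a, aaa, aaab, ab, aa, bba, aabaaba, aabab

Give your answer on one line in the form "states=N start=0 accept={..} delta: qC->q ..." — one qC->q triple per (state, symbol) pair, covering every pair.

Grow the machine one transition at a time. Run the examples from 0; the earliest place one falls off (shortest prefix, ties alphabetical) gets sent to the lowest-numbered state that keeps every Accept/Reject pair distinguishable — a pair clashes when both reach the same state with identical unread suffix — and to a fresh state only if none does.
a: 0a undefined. 0a->0: no, ba/aaba meet in 0 with "ba" left. Open state 1: 0a->1.
b: 0b undefined. 0b->0: no, ba/a meet in 1. 0b->1: no, ba/aa meet in 1 with "a" left. Open state 2: 0b->2.
aa: 1a undefined. 1a->0: no, ba/aaba meet in 2 with "a" left. 1a->1: no, aab/aaab meet in 1 with "b" left. 1a->2: no, ba/aaa meet in 2 with "a" left. Open state 3: 1a->3.
ab: 1b undefined. 1b->0: ok.
ba: 2a undefined. 2a->0: no, ba/ab meet in 0. 2a->1: no, ba/a meet in 1. 2a->2: no, ba/baa meet in 2. 2a->3: no, ba/aa meet in 3. Open state 4: 2a->4.
bb: 2b undefined. 2b->0: ok.
aaa: 3a undefined. 3a->0: ok.
aab: 3b undefined. 3b->0: no, aab/abbb meet in 0. 3b->1: no, ba/aabaaba meet in 4. 3b->2: no, ba/aaba meet in 4. 3b->3: no, aab/aa meet in 3. 3b->4: ok.
baa: 4a undefined. 4a->0: ok.
bab: 4b undefined. 4b->0: no, baba/a meet in 1. 4b->1: no, baba/aa meet in 3. 4b->2: no, babb/abbb meet in 0. 4b->3: no, baba/abbb meet in 0. 4b->4: no, baba/abbb meet in 0. Open state 5: 4b->5.
baba: 5a undefined. 5a->0: no, baba/abbb meet in 0. 5a->1: no, baba/a meet in 1. 5a->2: no, baba/aaab meet in 2. 5a->3: no, baba/aa meet in 3. 5a->4: ok.
babb: 5b undefined. 5b->0: no, babb/abbb meet in 0. 5b->1: no, babb/a meet in 1. 5b->2: no, babb/aaab meet in 2. 5b->3: no, babb/aa meet in 3. 5b->4: ok.
All examples now run through 6 states with every (state, symbol) defined. Accept strings end in {4}, Reject strings end in {0,1,2,3}; accept={4}.

states=6 start=0 accept={4} delta: 0a->1 0b->2 1a->3 1b->0 2a->4 2b->0 3a->0 3b->4 4a->0 4b->5 5a->4 5b->4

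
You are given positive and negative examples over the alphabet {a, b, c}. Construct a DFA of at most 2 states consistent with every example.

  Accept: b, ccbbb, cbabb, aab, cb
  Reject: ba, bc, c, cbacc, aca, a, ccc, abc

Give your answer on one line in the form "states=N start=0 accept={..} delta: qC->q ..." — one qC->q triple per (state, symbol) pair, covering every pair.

Fold the examples into a partial DFA from state 0: repeatedly fix the first undefined (state, symbol) met by the shortest-then-alphabetical prefix, trying targets in increasing order and rejecting any under which an Accept and a Reject string meet in one state with the same remainder; add a state when all current targets are rejected. Accepting states are where Accept strings end.
a: 0a undefined. 0a->0: ok.
b: 0b undefined. 0b->0: no, b/ba meet in 0. Open state 1: 0b->1.
c: 0c undefined. 0c->0: ok.
ba: 1a undefined. 1a->0: ok.
bc: 1c undefined. 1c->0: ok.
ccbb: 1b undefined. 1b->0: no, cbabb/ba meet in 0. 1b->1: ok.
All examples now run through 2 states with every (state, symbol) defined. Accept strings end in {1}, Reject strings end in {0}; accept={1}.

states=2 start=0 accept={1} delta: 0a->0 0b->1 0c->0 1a->0 1b->1 1c->0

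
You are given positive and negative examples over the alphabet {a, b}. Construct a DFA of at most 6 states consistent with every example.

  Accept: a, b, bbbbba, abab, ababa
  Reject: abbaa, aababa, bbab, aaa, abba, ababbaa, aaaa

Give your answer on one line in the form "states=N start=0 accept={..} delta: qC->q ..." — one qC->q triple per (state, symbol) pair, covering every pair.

Fold the examples into a partial DFA from state 0: repeatedly fix the first undefined (state, symbol) met by the shortest-then-alphabetical prefix, trying targets in increasing order and rejecting any under which an Accept and a Reject string meet in one state with the same remainder; add a state when all current targets are rejected. Accepting states are where Accept strings end.
a: 0a undefined. 0a->0: no, a/aaa meet in 0. Open state 1: 0a->1.
b: 0b undefined. 0b->0: ok.
aa: 1a undefined. 1a->0: no, a/aaa meet in 1. 1a->1: no, a/aaa meet in 1. Open state 2: 1a->2.
ab: 1b undefined. 1b->0: no, a/abba meet in 1. 1b->1: no, a/bbab meet in 1. 1b->2: ok.
aaa: 2a undefined. 2a->0: no, a/aaaa meet in 1. 2a->1: no, a/aaa meet in 1. 2a->2: no, ababa/abba meet in 2 with "ba" left. Open state 3: 2a->3.
aab: 2b undefined. 2b->0: no, a/abba meet in 1. 2b->1: ok.
aaaa: 3a undefined. 3a->0: no, b/aaaa meet in 0. 3a->1: no, a/aaaa meet in 1. 3a->2: ok.
abab: 3b undefined. 3b->0: ok.
All examples now run through 4 states with every (state, symbol) defined. Accept strings end in {0,1}, Reject strings end in {2,3}; accept={0,1}.

states=4 start=0 accept={0,1} delta: 0a->1 0b->0 1a->2 1b->2 2a->3 2b->1 3a->2 3b->0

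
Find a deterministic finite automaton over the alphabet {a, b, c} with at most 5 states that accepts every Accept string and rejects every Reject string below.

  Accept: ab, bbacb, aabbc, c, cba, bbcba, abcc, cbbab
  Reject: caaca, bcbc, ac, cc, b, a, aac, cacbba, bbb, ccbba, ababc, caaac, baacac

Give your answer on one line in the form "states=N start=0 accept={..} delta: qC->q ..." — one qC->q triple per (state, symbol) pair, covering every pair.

states=4 start=0 accept={2,3} delta: 0a->1 0b->0 0c->2 1a->1 1b->3 1c->1 2a->0 2b->3 2c->0 3a->2 3b->0 3c->0

Fold the examples into a partial DFA from state 0: repeatedly fix the first undefined (state, symbol) met by the shortest-then-alphabetical prefix, trying targets in increasing order and rejecting any under which an Accept and a Reject string meet in one state with the same remainder; add a state when all current targets are rejected. Accepting states are where Accept strings end.
a: 0a undefined. 0a->0: no, ab/b meet in 0 with "b" left. Open state 1: 0a->1.
b: 0b undefined. 0b->0: ok.
c: 0c undefined. 0c->0: no, c/bcbc meet in 0. 0c->1: no, c/a meet in 1. Open state 2: 0c->2.
aa: 1a undefined. 1a->0: no, aabbc/aac meet in 2. 1a->1: ok.
ab: 1b undefined. 1b->0: no, ab/b meet in 0. 1b->1: no, ab/a meet in 1. 1b->2: no, aabbc/bcbc meet in 2 with "bc" left. Open state 3: 1b->3.
ac: 1c undefined. 1c->0: no, bbacb/ac meet in 0. 1c->1: ok.
ca: 2a undefined. 2a->0: ok.
cb: 2b undefined. 2b->0: no, c/bcbc meet in 2. 2b->1: no, cba/caaca meet in 1. 2b->2: no, cba/b meet in 0. 2b->3: ok.
cc: 2c undefined. 2c->0: ok.
aba: 3a undefined. 3a->0: no, c/ababc meet in 2. 3a->1: no, cba/caaca meet in 1. 3a->2: ok.
abc: 3c undefined. 3c->0: ok.
cbb: 3b undefined. 3b->0: ok.
All examples now run through 4 states with every (state, symbol) defined. Accept strings end in {2,3}, Reject strings end in {0,1}; accept={2,3}.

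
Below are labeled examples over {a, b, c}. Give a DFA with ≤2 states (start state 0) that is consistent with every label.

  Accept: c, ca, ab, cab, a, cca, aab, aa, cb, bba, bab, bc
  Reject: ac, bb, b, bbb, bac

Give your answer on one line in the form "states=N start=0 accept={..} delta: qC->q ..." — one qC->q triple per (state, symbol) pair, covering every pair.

Fold the examples into a partial DFA from state 0: repeatedly fix the first undefined (state, symbol) met by the shortest-then-alphabetical prefix, trying targets in increasing order and rejecting any under which an Accept and a Reject string meet in one state with the same remainder; add a state when all current targets are rejected. Accepting states are where Accept strings end.
a: 0a undefined. 0a->0: no, c/ac meet in 0 with "c" left. Open state 1: 0a->1.
b: 0b undefined. 0b->0: ok.
c: 0c undefined. 0c->0: no, c/bb meet in 0. 0c->1: ok.
aa: 1a undefined. 1a->0: no, ca/bb meet in 0. 1a->1: ok.
ab: 1b undefined. 1b->0: no, ab/bb meet in 0. 1b->1: ok.
ac: 1c undefined. 1c->0: ok.
All examples now run through 2 states with every (state, symbol) defined. Accept strings end in {1}, Reject strings end in {0}; accept={1}.

states=2 start=0 accept={1} delta: 0a->1 0b->0 0c->1 1a->1 1b->1 1c->0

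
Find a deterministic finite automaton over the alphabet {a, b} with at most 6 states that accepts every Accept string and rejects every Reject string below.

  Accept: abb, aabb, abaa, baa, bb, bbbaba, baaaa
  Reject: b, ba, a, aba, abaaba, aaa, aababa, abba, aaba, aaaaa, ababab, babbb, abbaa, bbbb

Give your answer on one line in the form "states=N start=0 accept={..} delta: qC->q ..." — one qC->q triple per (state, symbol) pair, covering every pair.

Grow the machine one transition at a time. Run the examples from 0; the earliest place one falls off (shortest prefix, ties alphabetical) gets sent to the lowest-numbered state that keeps every Accept/Reject pair distinguishable — a pair clashes when both reach the same state with identical unread suffix — and to a fresh state only if none does.
a: 0a undefined. 0a->0: ok.
b: 0b undefined. 0b->0: no, abb/b meet in 0. Open state 1: 0b->1.
ba: 1a undefined. 1a->0: no, abaa/ba meet in 0. 1a->1: no, abaa/b meet in 1. Open state 2: 1a->2.
bb: 1b undefined. 1b->0: no, abb/a meet in 0. 1b->1: no, abb/b meet in 1. 1b->2: no, abb/ba meet in 2. Open state 3: 1b->3.
baa: 2a undefined. 2a->0: no, abaa/a meet in 0. 2a->1: no, abaa/b meet in 1. 2a->2: no, abaa/ba meet in 2. 2a->3: no, baaaa/abbaa meet in 3 with "aa" left. Open state 4: 2a->4.
bab: 2b undefined. 2b->0: no, abb/babbb meet in 3. 2b->1: ok.
bbb: 3b undefined. 3b->0: no, bbbaba/ba meet in 2. 3b->1: no, abb/bbbb meet in 3. 3b->2: no, bbbaba/abaaba meet in 4 with "ba" left. 3b->3: no, abb/babbb meet in 3. 3b->4: no, abaa/babbb meet in 4. Open state 5: 3b->5.
abba: 3a undefined. 3a->0: ok.
baaa: 4a undefined. 4a->0: no, baaaa/a meet in 0. 4a->1: no, baaaa/ba meet in 2. 4a->2: ok.
bbba: 5a undefined. 5a->0: no, bbbaba/ba meet in 2. 5a->1: no, bbbaba/a meet in 0. 5a->2: no, bbbaba/ba meet in 2. 5a->3: ok.
bbbb: 5b undefined. 5b->0: ok.
abaab: 4b undefined. 4b->0: ok.
All examples now run through 6 states with every (state, symbol) defined. Accept strings end in {3,4}, Reject strings end in {0,1,2,5}; accept={3,4}.

states=6 start=0 accept={3,4} delta: 0a->0 0b->1 1a->2 1b->3 2a->4 2b->1 3a->0 3b->5 4a->2 4b->0 5a->3 5b->0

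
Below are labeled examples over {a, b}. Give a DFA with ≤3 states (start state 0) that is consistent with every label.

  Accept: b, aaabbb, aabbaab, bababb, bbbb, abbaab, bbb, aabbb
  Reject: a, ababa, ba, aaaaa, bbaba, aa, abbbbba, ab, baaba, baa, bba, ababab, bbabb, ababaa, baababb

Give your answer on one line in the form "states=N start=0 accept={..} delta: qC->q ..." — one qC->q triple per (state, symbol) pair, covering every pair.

states=3 start=0 accept={0} delta: 0a->1 0b->0 1a->2 1b->1 2a->0 2b->0

Grow the machine one transition at a time. Run the examples from 0; the earliest place one falls off (shortest prefix, ties alphabetical) gets sent to the lowest-numbered state that keeps every Accept/Reject pair distinguishable — a pair clashes when both reach the same state with identical unread suffix — and to a fresh state only if none does.
a: 0a undefined. 0a->0: no, b/ab meet in 0 with "b" left. Open state 1: 0a->1.
b: 0b undefined. 0b->0: ok.
aa: 1a undefined. 1a->0: no, b/aa meet in 0. 1a->1: no, bababb/baababb meet in 1 with "babb" left. Open state 2: 1a->2.
ab: 1b undefined. 1b->0: no, b/ab meet in 0. 1b->1: ok.
aaa: 2a undefined. 2a->0: ok.
aab: 2b undefined. 2b->0: ok.
All examples now run through 3 states with every (state, symbol) defined. Accept strings end in {0}, Reject strings end in {1,2}; accept={0}.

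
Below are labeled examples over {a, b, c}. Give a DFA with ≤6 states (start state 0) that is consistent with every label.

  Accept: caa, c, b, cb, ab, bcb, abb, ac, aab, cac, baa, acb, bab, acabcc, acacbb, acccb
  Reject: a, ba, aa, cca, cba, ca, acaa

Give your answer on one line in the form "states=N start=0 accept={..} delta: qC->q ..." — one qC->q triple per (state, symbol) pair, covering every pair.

Fold the examples into a partial DFA from state 0: repeatedly fix the first undefined (state, symbol) met by the shortest-then-alphabetical prefix, trying targets in increasing order and rejecting any under which an Accept and a Reject string meet in one state with the same remainder; add a state when all current targets are rejected. Accepting states are where Accept strings end.
a: 0a undefined. 0a->0: no, caa/acaa meet in 0 with "caa" left. Open state 1: 0a->1.
b: 0b undefined. 0b->0: no, baa/aa meet in 1 with "a" left. 0b->1: no, b/a meet in 1. Open state 2: 0b->2.
c: 0c undefined. 0c->0: no, caa/aa meet in 1 with "a" left. 0c->1: no, c/a meet in 1. 0c->2: ok.
aa: 1a undefined. 1a->0: ok.
ab: 1b undefined. 1b->0: no, ab/aa meet in 0. 1b->1: no, ab/a meet in 1. 1b->2: ok.
ac: 1c undefined. 1c->0: no, ac/aa meet in 0. 1c->1: no, ac/a meet in 1. 1c->2: no, caa/acaa meet in 2 with "aa" left. Open state 3: 1c->3.
ba: 2a undefined. 2a->0: no, caa/a meet in 1. 2a->1: no, caa/aa meet in 0. 2a->2: no, caa/ba meet in 2. 2a->3: no, ac/ba meet in 3. Open state 4: 2a->4.
bc: 2c undefined. 2c->0: ok.
cb: 2b undefined. 2b->0: no, cb/aa meet in 0. 2b->1: no, cb/a meet in 1. 2b->2: ok.
aca: 3a undefined. 3a->0: ok.
acb: 3b undefined. 3b->0: no, acb/aa meet in 0. 3b->1: no, acb/a meet in 1. 3b->2: ok.
acc: 3c undefined. 3c->0: ok.
baa: 4a undefined. 4a->0: no, caa/aa meet in 0. 4a->1: no, caa/a meet in 1. 4a->2: ok.
bab: 4b undefined. 4b->0: no, bab/aa meet in 0. 4b->1: no, bab/a meet in 1. 4b->2: ok.
cac: 4c undefined. 4c->0: no, cac/aa meet in 0. 4c->1: no, cac/a meet in 1. 4c->2: ok.
All examples now run through 5 states with every (state, symbol) defined. Accept strings end in {2,3}, Reject strings end in {0,1,4}; accept={2,3}.

states=5 start=0 accept={2,3} delta: 0a->1 0b->2 0c->2 1a->0 1b->2 1c->3 2a->4 2b->2 2c->0 3a->0 3b->2 3c->0 4a->2 4b->2 4c->2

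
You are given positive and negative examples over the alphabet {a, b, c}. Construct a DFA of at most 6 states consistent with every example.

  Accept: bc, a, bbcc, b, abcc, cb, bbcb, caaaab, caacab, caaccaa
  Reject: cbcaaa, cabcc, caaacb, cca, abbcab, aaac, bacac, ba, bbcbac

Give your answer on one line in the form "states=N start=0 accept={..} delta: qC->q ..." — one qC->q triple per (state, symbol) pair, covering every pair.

State merging on the prefix tree: take the shortest (then alphabetical) example prefix whose next move is undefined and point that move at state 0, else 1, else 2, ...; a target is out if some Accept/Reject pair would then sit in one state with the same input left (inseparable). If every existing state is out, open a new one.
a: 0a undefined. 0a->0: ok.
b: 0b undefined. 0b->0: no, bc/aaac meet in 0 with "c" left. Open state 1: 0b->1.
c: 0c undefined. 0c->0: no, a/cca meet in 0. 0c->1: no, b/aaac meet in 1. Open state 2: 0c->2.
ba: 1a undefined. 1a->0: no, a/ba meet in 0. 1a->1: no, b/ba meet in 1. 1a->2: ok.
bb: 1b undefined. 1b->0: ok.
bc: 1c undefined. 1c->0: no, abcc/aaac meet in 2. 1c->1: ok.
ca: 2a undefined. 2a->0: no, bc/cabcc meet in 1. 2a->1: no, a/caaacb meet in 0. 2a->2: no, cb/abbcab meet in 2 with "b" left. Open state 3: 2a->3.
cb: 2b undefined. 2b->0: ok.
cc: 2c undefined. 2c->0: no, a/cca meet in 0. 2c->1: no, bc/bacac meet in 1. 2c->2: no, bbcc/aaac meet in 2. 2c->3: ok.
caa: 3a undefined. 3a->0: no, a/cbcaaa meet in 0. 3a->1: no, bc/cca meet in 1. 3a->2: no, bbcc/cbcaaa meet in 3. 3a->3: no, bbcc/cbcaaa meet in 3. Open state 4: 3a->4.
cab: 3b undefined. 3b->0: no, a/abbcab meet in 0. 3b->1: no, bc/cabcc meet in 1. 3b->2: ok.
caaa: 4a undefined. 4a->0: no, a/cbcaaa meet in 0. 4a->1: no, bc/cbcaaa meet in 1. 4a->2: no, caaaab/cbcaaa meet in 2. 4a->3: no, bbcc/cbcaaa meet in 3. 4a->4: ok.
caac: 4c undefined. 4c->0: no, bc/caaacb meet in 1. 4c->1: no, bc/bacac meet in 1. 4c->2: no, a/caaacb meet in 0. 4c->3: no, bbcc/bacac meet in 3. 4c->4: no, caaaab/caaacb meet in 4 with "b" left. Open state 5: 4c->5.
caaca: 5a undefined. 5a->0: ok.
caacc: 5c undefined. 5c->0: ok.
cabcc: 3c undefined. 3c->0: no, a/cabcc meet in 0. 3c->1: no, bc/cabcc meet in 1. 3c->2: ok.
caaaab: 4b undefined. 4b->0: ok.
caaacb: 5b undefined. 5b->0: no, a/caaacb meet in 0. 5b->1: no, bc/caaacb meet in 1. 5b->2: ok.
All examples now run through 6 states with every (state, symbol) defined. Accept strings end in {0,1,3}, Reject strings end in {2,4,5}; accept={0,1,3}.

states=6 start=0 accept={0,1,3} delta: 0a->0 0b->1 0c->2 1a->2 1b->0 1c->1 2a->3 2b->0 2c->3 3a->4 3b->2 3c->2 4a->4 4b->0 4c->5 5a->0 5b->2 5c->0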